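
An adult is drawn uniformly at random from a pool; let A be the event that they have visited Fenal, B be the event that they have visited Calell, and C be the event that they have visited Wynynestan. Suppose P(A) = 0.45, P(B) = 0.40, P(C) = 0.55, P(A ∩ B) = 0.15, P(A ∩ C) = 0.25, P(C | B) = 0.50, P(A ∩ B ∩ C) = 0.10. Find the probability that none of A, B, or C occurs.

0.10

P(B ∩ C) = P(B)·P(C|B) = 0.40 × 0.50 = 0.20
P(A ∪ B ∪ C) = 0.45 + 0.40 + 0.55 − 0.15 − 0.25 − 0.20 + 0.10 = 0.90
P(none) = 1 − 0.90 = 0.10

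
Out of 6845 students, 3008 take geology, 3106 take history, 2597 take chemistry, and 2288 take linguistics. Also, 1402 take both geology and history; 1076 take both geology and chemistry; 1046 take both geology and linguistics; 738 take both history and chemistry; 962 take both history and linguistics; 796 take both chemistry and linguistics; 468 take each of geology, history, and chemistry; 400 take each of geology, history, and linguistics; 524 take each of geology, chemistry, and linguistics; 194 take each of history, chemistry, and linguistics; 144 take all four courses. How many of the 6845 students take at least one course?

By inclusion-exclusion,
|union| = 3008 + 3106 + 2597 + 2288 − 1402 − 1076 − 1046 − 738 − 962 − 796 + 468 + 400 + 524 + 194 − 144 = 6421

6421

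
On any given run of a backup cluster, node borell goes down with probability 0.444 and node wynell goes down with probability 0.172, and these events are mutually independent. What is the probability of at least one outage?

0.539632

P(none) = (1 − 0.444) × (1 − 0.172) = 0.556 × 0.828 = 0.460368
P(at least one) = 1 − 0.460368 = 0.539632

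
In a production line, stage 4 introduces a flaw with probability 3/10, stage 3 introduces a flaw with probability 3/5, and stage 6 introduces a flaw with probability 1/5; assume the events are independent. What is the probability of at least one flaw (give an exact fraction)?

97/125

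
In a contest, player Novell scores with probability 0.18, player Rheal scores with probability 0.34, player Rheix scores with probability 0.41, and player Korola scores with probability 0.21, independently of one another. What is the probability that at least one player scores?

0.74774668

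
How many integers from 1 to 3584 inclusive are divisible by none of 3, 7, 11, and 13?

By inclusion–exclusion:
1194 + 512 + 325 + 275 − 170 − 108 − 91 − 46 − 39 − 25 + 15 + 13 + 8 + 3 − 1 = 1865
3584 − 1865 = 1719

1719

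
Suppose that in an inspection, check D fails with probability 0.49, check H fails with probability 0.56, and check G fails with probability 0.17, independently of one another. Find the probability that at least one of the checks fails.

P(none) = (1 − 0.49) × (1 − 0.56) × (1 − 0.17) = 0.51 × 0.44 × 0.83 = 0.186252
P(at least one) = 1 − 0.186252 = 0.813748

0.813748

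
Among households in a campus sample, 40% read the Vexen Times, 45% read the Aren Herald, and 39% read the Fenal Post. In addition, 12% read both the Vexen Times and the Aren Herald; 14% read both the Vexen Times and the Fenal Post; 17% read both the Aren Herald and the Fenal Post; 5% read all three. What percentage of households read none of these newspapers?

14%

P(≥1) = 40 + 45 + 39 − 12 − 14 − 17 + 5 = 86%
P(none) = 100% − 86% = 14%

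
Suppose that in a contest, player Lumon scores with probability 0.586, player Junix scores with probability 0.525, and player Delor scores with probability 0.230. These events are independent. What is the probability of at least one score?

P(none) = (1 − 0.586) × (1 − 0.525) × (1 − 0.230) = 0.414 × 0.475 × 0.770 = 0.1514205
P(at least one) = 1 − 0.1514205 = 0.8485795

0.8485795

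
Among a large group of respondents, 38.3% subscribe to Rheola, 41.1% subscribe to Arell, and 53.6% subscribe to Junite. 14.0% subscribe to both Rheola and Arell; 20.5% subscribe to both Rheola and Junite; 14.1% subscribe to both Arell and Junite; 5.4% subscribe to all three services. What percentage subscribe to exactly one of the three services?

52.0%

By inclusion–exclusion (exactly-one form):
P(exactly one) = 38.3 + 41.1 + 53.6 − 2·14.0 − 2·20.5 − 2·14.1 + 3·5.4 = 52.0%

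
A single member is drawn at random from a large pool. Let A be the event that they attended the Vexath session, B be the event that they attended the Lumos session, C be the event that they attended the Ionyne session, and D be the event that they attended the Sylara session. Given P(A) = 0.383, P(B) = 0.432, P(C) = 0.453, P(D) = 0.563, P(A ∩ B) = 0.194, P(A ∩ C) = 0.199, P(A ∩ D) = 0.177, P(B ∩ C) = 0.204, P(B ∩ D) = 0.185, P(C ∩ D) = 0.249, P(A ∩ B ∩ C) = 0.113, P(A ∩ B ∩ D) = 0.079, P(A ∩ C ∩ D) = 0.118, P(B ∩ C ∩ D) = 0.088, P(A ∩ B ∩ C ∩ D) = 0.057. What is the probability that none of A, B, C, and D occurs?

By inclusion-exclusion,
P(A ∪ B ∪ C ∪ D) = 0.383 + 0.432 + 0.453 + 0.563 − 0.194 − 0.199 − 0.177 − 0.204 − 0.185 − 0.249 + 0.113 + 0.079 + 0.118 + 0.088 − 0.057 = 0.964
P(none) = 1 − 0.964 = 0.036

0.036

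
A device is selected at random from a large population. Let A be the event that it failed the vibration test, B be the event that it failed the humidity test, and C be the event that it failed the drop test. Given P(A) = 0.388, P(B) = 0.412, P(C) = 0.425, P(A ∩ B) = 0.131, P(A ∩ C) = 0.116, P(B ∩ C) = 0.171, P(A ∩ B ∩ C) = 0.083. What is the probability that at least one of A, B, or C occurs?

Using inclusion–exclusion:
P(A ∪ B ∪ C) = 0.388 + 0.412 + 0.425 − 0.131 − 0.116 − 0.171 + 0.083 = 0.890

0.890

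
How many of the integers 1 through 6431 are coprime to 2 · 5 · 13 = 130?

2375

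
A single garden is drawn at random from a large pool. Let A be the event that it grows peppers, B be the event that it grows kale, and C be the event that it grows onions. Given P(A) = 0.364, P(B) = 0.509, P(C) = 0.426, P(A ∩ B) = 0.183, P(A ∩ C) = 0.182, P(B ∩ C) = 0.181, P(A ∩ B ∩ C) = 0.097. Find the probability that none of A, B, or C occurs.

0.150

Inclusion–exclusion gives
P(A ∪ B ∪ C) = 0.364 + 0.509 + 0.426 − 0.183 − 0.182 − 0.181 + 0.097 = 0.850
P(none) = 1 − 0.850 = 0.150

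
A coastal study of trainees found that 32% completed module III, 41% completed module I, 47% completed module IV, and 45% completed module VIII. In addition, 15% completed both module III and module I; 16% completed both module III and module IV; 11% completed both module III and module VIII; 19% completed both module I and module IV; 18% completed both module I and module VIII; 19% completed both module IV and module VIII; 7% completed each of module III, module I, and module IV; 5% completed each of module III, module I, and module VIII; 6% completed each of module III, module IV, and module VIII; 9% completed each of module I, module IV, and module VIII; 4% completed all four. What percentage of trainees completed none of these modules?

Using inclusion–exclusion:
P(at least one) = 32 + 41 + 47 + 45 − 15 − 16 − 11 − 19 − 18 − 19 + 7 + 5 + 6 + 9 − 4 = 90%
P(none) = 100% − 90% = 10%

10%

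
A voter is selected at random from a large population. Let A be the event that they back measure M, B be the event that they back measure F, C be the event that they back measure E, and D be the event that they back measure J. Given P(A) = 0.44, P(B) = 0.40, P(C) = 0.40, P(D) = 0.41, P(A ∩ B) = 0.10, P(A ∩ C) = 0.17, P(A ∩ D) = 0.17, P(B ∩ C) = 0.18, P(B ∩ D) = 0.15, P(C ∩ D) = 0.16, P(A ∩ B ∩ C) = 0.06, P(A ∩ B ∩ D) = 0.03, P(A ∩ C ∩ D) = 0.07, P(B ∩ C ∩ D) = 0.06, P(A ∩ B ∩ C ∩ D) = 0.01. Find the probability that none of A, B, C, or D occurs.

0.07

By inclusion-exclusion,
P(A ∪ B ∪ C ∪ D) = 0.44 + 0.40 + 0.40 + 0.41 − 0.10 − 0.17 − 0.17 − 0.18 − 0.15 − 0.16 + 0.06 + 0.03 + 0.07 + 0.06 − 0.01 = 0.93
P(none) = 1 − 0.93 = 0.07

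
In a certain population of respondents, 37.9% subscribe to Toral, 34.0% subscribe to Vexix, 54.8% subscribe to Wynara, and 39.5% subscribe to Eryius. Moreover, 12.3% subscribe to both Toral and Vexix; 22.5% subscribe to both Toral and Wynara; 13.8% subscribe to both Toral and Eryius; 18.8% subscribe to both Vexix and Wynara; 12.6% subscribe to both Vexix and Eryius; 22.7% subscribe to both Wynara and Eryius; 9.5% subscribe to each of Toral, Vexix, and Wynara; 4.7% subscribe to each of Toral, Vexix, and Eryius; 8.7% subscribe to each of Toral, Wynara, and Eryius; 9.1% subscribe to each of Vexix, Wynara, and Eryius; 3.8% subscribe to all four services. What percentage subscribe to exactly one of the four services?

By inclusion–exclusion (exactly-one form):
P(exactly one) = 37.9 + 34.0 + 54.8 + 39.5 − 2·12.3 − 2·22.5 − 2·13.8 − 2·18.8 − 2·12.6 − 2·22.7 + 3·9.5 + 3·4.7 + 3·8.7 + 3·9.1 − 4·3.8 = 41.6%

41.6%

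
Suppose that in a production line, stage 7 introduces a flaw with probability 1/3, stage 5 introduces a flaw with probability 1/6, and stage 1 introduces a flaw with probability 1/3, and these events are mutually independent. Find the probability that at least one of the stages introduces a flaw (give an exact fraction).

P(none) = (1 − 1/3) × (1 − 1/6) × (1 − 1/3) = 2/3 × 5/6 × 2/3 = 10/27
P(at least one) = 1 − 10/27 = 17/27

17/27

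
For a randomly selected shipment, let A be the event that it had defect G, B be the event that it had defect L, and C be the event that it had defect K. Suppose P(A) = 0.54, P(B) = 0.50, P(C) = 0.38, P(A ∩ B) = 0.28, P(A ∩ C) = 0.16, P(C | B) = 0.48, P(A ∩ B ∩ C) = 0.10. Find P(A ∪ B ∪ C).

P(B ∩ C) = P(B)·P(C|B) = 0.50 × 0.48 = 0.24
Using inclusion–exclusion:
P(A ∪ B ∪ C) = 0.54 + 0.50 + 0.38 − 0.28 − 0.16 − 0.24 + 0.10 = 0.84

0.84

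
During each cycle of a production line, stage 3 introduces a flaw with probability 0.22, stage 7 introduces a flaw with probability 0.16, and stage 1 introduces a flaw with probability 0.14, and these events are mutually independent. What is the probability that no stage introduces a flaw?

P(none) = (1 − 0.22) × (1 − 0.16) × (1 − 0.14) = 0.78 × 0.84 × 0.86 = 0.563472

0.563472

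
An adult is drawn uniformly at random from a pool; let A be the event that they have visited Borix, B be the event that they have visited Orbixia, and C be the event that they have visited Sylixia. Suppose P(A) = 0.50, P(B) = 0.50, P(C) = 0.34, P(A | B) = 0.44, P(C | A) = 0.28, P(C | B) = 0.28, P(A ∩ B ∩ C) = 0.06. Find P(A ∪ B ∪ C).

0.90

P(A ∩ B) = P(B)·P(A|B) = 0.50 × 0.44 = 0.22
P(A ∩ C) = P(A)·P(C|A) = 0.50 × 0.28 = 0.14
P(B ∩ C) = P(B)·P(C|B) = 0.50 × 0.28 = 0.14
P(A ∪ B ∪ C) = 0.50 + 0.50 + 0.34 − 0.22 − 0.14 − 0.14 + 0.06 = 0.90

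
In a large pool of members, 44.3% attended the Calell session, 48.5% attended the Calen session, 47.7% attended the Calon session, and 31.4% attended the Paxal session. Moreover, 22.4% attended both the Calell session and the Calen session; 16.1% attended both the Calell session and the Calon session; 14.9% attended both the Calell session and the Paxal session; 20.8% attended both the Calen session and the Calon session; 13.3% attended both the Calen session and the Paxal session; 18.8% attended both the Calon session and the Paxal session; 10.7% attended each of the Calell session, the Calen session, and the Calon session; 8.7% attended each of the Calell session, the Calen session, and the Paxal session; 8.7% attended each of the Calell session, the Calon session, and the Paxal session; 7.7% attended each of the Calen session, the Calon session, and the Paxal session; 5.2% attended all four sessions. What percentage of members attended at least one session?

P(union) = 44.3 + 48.5 + 47.7 + 31.4 − 22.4 − 16.1 − 14.9 − 20.8 − 13.3 − 18.8 + 10.7 + 8.7 + 8.7 + 7.7 − 5.2 = 96.2%

96.2%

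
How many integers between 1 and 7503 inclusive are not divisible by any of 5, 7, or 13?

4750

Using inclusion–exclusion:
floor(7503/5) + floor(7503/7) + floor(7503/13) − floor(7503/35) − floor(7503/65) − floor(7503/91) + floor(7503/455) = 1500 + 1071 + 577 − 214 − 115 − 82 + 16 = 2753
7503 − 2753 = 4750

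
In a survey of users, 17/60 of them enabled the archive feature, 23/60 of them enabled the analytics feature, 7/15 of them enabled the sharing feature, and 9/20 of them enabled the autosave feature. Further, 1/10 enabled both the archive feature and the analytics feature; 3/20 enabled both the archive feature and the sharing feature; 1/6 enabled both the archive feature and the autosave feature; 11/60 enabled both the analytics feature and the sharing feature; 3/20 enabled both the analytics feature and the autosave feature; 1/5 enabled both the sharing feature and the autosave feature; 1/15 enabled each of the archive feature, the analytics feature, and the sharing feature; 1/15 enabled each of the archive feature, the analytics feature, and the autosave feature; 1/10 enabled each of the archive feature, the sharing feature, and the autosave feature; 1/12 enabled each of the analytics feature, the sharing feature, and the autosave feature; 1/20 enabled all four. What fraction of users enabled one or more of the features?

Inclusion–exclusion gives
P(union) = 17/60 + 23/60 + 7/15 + 9/20 − 1/10 − 3/20 − 1/6 − 11/60 − 3/20 − 1/5 + 1/15 + 1/15 + 1/10 + 1/12 − 1/20 = 9/10

9/10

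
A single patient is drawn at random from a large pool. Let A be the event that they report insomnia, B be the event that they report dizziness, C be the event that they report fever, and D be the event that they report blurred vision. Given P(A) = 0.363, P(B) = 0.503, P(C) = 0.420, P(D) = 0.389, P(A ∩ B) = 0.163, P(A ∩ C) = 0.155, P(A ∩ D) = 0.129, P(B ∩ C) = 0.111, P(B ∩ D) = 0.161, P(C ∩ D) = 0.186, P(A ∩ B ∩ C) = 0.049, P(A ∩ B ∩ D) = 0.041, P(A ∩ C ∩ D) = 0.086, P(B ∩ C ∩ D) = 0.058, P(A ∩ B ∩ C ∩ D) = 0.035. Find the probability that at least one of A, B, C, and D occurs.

Inclusion–exclusion gives
P(A ∪ B ∪ C ∪ D) = 0.363 + 0.503 + 0.420 + 0.389 − 0.163 − 0.155 − 0.129 − 0.111 − 0.161 − 0.186 + 0.049 + 0.041 + 0.086 + 0.058 − 0.035 = 0.969

0.969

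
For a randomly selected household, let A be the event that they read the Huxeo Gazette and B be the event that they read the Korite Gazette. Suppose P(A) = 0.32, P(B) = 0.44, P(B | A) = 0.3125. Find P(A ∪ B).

P(A ∩ B) = P(A)·P(B|A) = 0.32 × 0.3125 = 0.10
By inclusion–exclusion:
P(A ∪ B) = 0.32 + 0.44 − 0.10 = 0.66

0.66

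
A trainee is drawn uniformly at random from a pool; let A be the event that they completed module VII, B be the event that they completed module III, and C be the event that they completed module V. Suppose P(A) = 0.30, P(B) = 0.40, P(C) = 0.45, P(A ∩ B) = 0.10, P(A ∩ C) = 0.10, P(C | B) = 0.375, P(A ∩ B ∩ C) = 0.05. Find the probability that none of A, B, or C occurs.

0.15

P(B ∩ C) = P(B)·P(C|B) = 0.40 × 0.375 = 0.15
Apply inclusion-exclusion:
P(A ∪ B ∪ C) = 0.30 + 0.40 + 0.45 − 0.10 − 0.10 − 0.15 + 0.05 = 0.85
P(none) = 1 − 0.85 = 0.15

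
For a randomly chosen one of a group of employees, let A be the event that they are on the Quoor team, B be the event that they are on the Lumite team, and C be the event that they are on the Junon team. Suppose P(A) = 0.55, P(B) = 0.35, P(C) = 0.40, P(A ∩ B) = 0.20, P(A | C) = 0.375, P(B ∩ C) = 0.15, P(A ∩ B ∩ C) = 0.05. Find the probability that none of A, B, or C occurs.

0.15

P(A ∩ C) = P(C)·P(A|C) = 0.40 × 0.375 = 0.15
Using inclusion–exclusion:
P(A ∪ B ∪ C) = 0.55 + 0.35 + 0.40 − 0.20 − 0.15 − 0.15 + 0.05 = 0.85
P(none) = 1 − 0.85 = 0.15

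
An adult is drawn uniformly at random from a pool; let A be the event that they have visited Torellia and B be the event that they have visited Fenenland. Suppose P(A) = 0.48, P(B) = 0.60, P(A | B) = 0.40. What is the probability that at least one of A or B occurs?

P(A ∩ B) = P(B)·P(A|B) = 0.60 × 0.40 = 0.24
P(A ∪ B) = 0.48 + 0.60 − 0.24 = 0.84

0.84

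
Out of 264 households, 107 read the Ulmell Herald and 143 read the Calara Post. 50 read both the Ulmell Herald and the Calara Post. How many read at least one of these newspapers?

200

|at least one| = 107 + 143 − 50 = 200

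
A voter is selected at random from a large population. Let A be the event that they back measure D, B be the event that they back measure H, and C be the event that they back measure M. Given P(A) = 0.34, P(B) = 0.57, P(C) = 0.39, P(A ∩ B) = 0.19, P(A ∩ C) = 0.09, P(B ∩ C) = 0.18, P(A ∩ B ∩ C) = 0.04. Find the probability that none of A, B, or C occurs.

0.12

By inclusion-exclusion,
P(A ∪ B ∪ C) = 0.34 + 0.57 + 0.39 − 0.19 − 0.09 − 0.18 + 0.04 = 0.88
P(none) = 1 − 0.88 = 0.12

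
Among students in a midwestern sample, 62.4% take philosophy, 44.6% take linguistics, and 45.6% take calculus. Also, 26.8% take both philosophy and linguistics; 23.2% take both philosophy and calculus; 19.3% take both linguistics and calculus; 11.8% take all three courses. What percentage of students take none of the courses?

Apply inclusion-exclusion:
P(at least one) = 62.4 + 44.6 + 45.6 − 26.8 − 23.2 − 19.3 + 11.8 = 95.1%
P(none) = 100% − 95.1% = 4.9%

4.9%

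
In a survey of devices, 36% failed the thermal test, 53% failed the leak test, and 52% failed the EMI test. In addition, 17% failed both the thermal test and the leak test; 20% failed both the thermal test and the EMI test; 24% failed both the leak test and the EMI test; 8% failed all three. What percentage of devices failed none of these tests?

12%

P(union) = 36 + 53 + 52 − 17 − 20 − 24 + 8 = 88%
P(none) = 100% − 88% = 12%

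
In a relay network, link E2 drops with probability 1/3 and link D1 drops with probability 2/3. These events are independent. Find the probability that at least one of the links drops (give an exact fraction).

7/9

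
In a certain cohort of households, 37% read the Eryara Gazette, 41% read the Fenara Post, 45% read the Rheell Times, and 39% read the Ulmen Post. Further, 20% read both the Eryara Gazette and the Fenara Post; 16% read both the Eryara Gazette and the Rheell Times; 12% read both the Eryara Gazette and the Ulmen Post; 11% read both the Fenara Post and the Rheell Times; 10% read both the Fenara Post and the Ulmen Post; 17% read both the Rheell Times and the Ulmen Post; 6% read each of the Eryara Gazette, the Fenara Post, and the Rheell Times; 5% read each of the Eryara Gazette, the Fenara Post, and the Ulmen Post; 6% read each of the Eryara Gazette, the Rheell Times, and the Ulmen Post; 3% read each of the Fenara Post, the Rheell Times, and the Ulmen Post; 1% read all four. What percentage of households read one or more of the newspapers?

95%

By inclusion-exclusion,
P(at least one) = 37 + 41 + 45 + 39 − 20 − 16 − 12 − 11 − 10 − 17 + 6 + 5 + 6 + 3 − 1 = 95%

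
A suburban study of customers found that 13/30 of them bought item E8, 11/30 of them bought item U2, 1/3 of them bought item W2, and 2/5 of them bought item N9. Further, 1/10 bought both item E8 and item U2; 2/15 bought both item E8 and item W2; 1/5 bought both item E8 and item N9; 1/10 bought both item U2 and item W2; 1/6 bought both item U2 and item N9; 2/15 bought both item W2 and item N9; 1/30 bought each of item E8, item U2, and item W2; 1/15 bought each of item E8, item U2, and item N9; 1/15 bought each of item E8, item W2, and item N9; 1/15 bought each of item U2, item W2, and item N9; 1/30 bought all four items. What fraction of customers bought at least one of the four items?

Apply inclusion-exclusion:
P(union) = 13/30 + 11/30 + 1/3 + 2/5 − 1/10 − 2/15 − 1/5 − 1/10 − 1/6 − 2/15 + 1/30 + 1/15 + 1/15 + 1/15 − 1/30 = 9/10

9/10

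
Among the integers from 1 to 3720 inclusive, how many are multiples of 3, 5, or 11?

1917

floor(3720/3) + floor(3720/5) + floor(3720/11) − floor(3720/15) − floor(3720/33) − floor(3720/55) + floor(3720/165) = 1240 + 744 + 338 − 248 − 112 − 67 + 22 = 1917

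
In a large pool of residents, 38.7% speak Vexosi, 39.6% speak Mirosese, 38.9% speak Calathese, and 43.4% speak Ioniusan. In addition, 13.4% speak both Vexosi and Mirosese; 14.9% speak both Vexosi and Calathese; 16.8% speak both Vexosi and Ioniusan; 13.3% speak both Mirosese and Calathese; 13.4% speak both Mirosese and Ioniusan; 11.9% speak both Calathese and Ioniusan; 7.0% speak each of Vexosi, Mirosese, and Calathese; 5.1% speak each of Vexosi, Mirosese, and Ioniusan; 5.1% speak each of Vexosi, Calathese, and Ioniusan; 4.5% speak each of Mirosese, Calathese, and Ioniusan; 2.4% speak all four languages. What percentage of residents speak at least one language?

P(at least one) = 38.7 + 39.6 + 38.9 + 43.4 − 13.4 − 14.9 − 16.8 − 13.3 − 13.4 − 11.9 + 7.0 + 5.1 + 5.1 + 4.5 − 2.4 = 96.2%

96.2%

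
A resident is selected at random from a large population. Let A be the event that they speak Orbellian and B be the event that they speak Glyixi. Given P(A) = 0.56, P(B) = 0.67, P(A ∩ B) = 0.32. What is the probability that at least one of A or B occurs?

By inclusion–exclusion:
P(A ∪ B) = 0.56 + 0.67 − 0.32 = 0.91

0.91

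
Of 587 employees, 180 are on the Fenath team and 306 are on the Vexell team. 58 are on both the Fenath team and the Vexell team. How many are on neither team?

159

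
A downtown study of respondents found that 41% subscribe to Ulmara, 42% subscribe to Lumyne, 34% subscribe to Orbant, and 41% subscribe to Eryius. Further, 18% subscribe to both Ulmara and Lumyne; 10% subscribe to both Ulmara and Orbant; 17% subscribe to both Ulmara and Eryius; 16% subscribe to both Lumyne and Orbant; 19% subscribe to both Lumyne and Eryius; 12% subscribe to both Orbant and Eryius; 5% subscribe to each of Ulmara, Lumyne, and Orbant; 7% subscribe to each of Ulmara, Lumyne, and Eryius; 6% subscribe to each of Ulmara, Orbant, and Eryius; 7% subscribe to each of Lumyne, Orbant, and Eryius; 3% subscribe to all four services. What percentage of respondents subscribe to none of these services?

Apply inclusion-exclusion:
P(union) = 41 + 42 + 34 + 41 − 18 − 10 − 17 − 16 − 19 − 12 + 5 + 7 + 6 + 7 − 3 = 88%
P(none) = 100% − 88% = 12%

12%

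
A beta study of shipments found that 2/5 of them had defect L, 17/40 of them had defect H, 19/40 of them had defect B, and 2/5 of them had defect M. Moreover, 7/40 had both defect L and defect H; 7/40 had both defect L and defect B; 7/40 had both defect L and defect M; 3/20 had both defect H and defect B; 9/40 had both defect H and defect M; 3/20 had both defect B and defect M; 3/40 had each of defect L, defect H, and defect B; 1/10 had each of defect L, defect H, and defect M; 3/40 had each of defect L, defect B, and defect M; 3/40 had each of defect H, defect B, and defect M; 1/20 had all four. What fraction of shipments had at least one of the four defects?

Apply inclusion-exclusion:
P(union) = 2/5 + 17/40 + 19/40 + 2/5 − 7/40 − 7/40 − 7/40 − 3/20 − 9/40 − 3/20 + 3/40 + 1/10 + 3/40 + 3/40 − 1/20 = 37/40

37/40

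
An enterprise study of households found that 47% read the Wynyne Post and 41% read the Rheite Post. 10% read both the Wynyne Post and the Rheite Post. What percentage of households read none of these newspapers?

Inclusion–exclusion gives
P(≥1) = 47 + 41 − 10 = 78%
P(none) = 100% − 78% = 22%

22%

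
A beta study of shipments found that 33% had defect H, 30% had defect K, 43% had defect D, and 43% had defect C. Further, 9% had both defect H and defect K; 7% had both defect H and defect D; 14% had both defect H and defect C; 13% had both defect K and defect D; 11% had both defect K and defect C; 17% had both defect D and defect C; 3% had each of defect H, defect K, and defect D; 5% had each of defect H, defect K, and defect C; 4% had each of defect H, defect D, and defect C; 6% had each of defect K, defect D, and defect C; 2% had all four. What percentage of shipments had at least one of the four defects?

By inclusion–exclusion:
P(≥1) = 33 + 30 + 43 + 43 − 9 − 7 − 14 − 13 − 11 − 17 + 3 + 5 + 4 + 6 − 2 = 94%

94%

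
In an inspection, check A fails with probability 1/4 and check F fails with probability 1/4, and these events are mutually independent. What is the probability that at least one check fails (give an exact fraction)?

7/16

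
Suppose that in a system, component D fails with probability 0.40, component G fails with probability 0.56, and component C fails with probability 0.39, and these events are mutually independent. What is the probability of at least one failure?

P(none) = (1 − 0.40) × (1 − 0.56) × (1 − 0.39) = 0.60 × 0.44 × 0.61 = 0.16104
P(at least one) = 1 − 0.16104 = 0.83896

0.83896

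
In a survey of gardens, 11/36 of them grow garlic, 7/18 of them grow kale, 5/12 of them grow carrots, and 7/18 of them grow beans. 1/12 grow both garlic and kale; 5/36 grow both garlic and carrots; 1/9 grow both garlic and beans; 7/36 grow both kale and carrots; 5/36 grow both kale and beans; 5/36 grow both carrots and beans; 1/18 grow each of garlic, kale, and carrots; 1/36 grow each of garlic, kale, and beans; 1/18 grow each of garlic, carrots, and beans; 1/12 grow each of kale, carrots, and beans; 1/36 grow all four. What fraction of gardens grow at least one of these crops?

8/9

Apply inclusion-exclusion:
P(union) = 11/36 + 7/18 + 5/12 + 7/18 − 1/12 − 5/36 − 1/9 − 7/36 − 5/36 − 5/36 + 1/18 + 1/36 + 1/18 + 1/12 − 1/36 = 8/9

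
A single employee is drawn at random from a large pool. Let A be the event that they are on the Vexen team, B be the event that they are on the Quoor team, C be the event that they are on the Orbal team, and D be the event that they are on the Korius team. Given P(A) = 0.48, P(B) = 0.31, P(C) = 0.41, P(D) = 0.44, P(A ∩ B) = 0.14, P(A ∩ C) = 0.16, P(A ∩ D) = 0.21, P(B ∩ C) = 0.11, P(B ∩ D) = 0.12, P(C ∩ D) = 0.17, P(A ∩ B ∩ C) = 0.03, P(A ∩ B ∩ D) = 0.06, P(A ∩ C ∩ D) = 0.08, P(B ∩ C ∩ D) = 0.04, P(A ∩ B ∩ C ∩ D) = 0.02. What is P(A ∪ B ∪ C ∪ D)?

0.92

Using inclusion–exclusion:
P(A ∪ B ∪ C ∪ D) = 0.48 + 0.31 + 0.41 + 0.44 − 0.14 − 0.16 − 0.21 − 0.11 − 0.12 − 0.17 + 0.03 + 0.06 + 0.08 + 0.04 − 0.02 = 0.92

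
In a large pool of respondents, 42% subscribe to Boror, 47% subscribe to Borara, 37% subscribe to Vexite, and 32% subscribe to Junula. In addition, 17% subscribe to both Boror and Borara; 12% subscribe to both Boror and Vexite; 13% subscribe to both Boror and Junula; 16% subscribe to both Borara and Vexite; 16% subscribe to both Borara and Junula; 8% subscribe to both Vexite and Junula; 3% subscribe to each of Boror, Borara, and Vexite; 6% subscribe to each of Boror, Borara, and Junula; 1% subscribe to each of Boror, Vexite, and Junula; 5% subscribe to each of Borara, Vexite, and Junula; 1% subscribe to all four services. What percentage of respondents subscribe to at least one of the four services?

P(at least one) = 42 + 47 + 37 + 32 − 17 − 12 − 13 − 16 − 16 − 8 + 3 + 6 + 1 + 5 − 1 = 90%

90%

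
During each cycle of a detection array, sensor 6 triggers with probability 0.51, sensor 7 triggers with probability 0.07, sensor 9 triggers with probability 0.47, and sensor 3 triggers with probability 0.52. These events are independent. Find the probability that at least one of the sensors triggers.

0.88406992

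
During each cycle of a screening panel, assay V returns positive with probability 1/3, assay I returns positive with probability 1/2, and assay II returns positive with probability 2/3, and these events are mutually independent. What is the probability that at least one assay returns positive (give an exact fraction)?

P(none) = (1 − 1/3) × (1 − 1/2) × (1 − 2/3) = 2/3 × 1/2 × 1/3 = 1/9
P(at least one) = 1 − 1/9 = 8/9

8/9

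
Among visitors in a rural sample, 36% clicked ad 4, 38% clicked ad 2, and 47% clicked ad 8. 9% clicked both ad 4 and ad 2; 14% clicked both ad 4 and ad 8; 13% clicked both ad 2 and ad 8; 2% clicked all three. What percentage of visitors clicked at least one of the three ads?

By inclusion–exclusion:
P(≥1) = 36 + 38 + 47 − 9 − 14 − 13 + 2 = 87%

87%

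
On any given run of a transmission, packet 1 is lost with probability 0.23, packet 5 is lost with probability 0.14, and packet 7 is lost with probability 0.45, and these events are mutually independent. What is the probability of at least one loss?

Since the events are independent, P(none) is the product of the individual non-occurrence probabilities.
P(none) = (1 − 0.23) × (1 − 0.14) × (1 − 0.45) = 0.77 × 0.86 × 0.55 = 0.36421
P(at least one) = 1 − 0.36421 = 0.63579

0.63579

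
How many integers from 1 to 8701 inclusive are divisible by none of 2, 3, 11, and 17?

2481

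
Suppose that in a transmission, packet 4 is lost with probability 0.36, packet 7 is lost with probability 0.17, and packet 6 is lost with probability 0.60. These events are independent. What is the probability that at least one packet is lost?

P(none) = (1 − 0.36) × (1 − 0.17) × (1 − 0.60) = 0.64 × 0.83 × 0.40 = 0.21248
P(at least one) = 1 − 0.21248 = 0.78752

0.78752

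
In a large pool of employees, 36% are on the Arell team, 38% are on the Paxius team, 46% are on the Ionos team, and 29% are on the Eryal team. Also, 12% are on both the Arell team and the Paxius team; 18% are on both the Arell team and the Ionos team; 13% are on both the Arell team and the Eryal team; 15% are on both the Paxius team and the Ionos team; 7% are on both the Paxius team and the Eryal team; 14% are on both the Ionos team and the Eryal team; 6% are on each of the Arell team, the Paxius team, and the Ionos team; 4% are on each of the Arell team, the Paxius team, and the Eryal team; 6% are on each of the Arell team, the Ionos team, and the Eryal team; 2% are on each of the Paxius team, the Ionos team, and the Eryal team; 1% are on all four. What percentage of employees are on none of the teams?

P(at least one) = 36 + 38 + 46 + 29 − 12 − 18 − 13 − 15 − 7 − 14 + 6 + 4 + 6 + 2 − 1 = 87%
P(none) = 100% − 87% = 13%

13%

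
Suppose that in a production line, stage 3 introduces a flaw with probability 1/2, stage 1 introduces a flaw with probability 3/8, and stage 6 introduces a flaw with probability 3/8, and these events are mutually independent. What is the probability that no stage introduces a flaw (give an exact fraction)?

25/128

P(none) = (1 − 1/2) × (1 − 3/8) × (1 − 3/8) = 1/2 × 5/8 × 5/8 = 25/128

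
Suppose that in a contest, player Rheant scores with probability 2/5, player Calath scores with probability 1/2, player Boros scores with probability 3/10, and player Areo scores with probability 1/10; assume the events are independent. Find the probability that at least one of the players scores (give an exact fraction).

811/1000

P(none) = (1 − 2/5) × (1 − 1/2) × (1 − 3/10) × (1 − 1/10) = 3/5 × 1/2 × 7/10 × 9/10 = 189/1000
P(at least one) = 1 − 189/1000 = 811/1000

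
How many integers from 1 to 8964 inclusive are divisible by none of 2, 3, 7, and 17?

2410

By inclusion-exclusion,
4482 + 2988 + 1280 + 527 − 1494 − 640 − 263 − 426 − 175 − 75 + 213 + 87 + 37 + 25 − 12 = 6554
8964 − 6554 = 2410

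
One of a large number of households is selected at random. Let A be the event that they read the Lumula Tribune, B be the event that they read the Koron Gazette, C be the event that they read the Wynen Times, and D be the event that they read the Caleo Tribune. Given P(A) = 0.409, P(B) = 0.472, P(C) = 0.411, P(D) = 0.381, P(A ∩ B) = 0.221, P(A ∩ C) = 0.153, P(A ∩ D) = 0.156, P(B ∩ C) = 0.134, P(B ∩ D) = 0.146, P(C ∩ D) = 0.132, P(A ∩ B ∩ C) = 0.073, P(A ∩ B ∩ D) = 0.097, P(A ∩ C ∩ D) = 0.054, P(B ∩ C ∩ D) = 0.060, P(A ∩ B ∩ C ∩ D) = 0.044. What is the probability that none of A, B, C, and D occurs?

By inclusion–exclusion:
P(A ∪ B ∪ C ∪ D) = 0.409 + 0.472 + 0.411 + 0.381 − 0.221 − 0.153 − 0.156 − 0.134 − 0.146 − 0.132 + 0.073 + 0.097 + 0.054 + 0.060 − 0.044 = 0.971
P(none) = 1 − 0.971 = 0.029

0.029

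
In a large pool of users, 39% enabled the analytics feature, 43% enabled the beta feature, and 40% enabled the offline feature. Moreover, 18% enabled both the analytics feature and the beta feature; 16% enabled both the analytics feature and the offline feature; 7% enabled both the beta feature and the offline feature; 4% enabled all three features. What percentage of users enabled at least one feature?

85%

By inclusion-exclusion,
P(union) = 39 + 43 + 40 − 18 − 16 − 7 + 4 = 85%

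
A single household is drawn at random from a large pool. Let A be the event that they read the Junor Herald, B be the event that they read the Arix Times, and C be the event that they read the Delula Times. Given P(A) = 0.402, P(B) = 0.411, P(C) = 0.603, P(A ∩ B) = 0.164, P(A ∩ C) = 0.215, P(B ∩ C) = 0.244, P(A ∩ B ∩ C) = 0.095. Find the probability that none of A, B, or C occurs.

0.112

Inclusion–exclusion gives
P(A ∪ B ∪ C) = 0.402 + 0.411 + 0.603 − 0.164 − 0.215 − 0.244 + 0.095 = 0.888
P(none) = 1 − 0.888 = 0.112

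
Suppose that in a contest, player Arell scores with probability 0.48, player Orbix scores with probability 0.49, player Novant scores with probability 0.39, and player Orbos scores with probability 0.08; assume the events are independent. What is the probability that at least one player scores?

Since the events are independent, P(none) is the product of the individual non-occurrence probabilities.
P(none) = (1 − 0.48) × (1 − 0.49) × (1 − 0.39) × (1 − 0.08) = 0.52 × 0.51 × 0.61 × 0.92 = 0.14883024
P(at least one) = 1 − 0.14883024 = 0.85116976

0.85116976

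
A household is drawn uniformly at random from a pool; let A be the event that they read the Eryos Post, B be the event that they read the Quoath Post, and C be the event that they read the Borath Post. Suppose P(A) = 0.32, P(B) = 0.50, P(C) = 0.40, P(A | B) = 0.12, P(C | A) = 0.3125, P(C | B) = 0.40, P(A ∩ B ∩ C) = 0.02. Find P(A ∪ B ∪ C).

P(A ∩ B) = P(B)·P(A|B) = 0.50 × 0.12 = 0.06
P(A ∩ C) = P(A)·P(C|A) = 0.32 × 0.3125 = 0.10
P(B ∩ C) = P(B)·P(C|B) = 0.50 × 0.40 = 0.20
Inclusion–exclusion gives
P(A ∪ B ∪ C) = 0.32 + 0.50 + 0.40 − 0.06 − 0.10 − 0.20 + 0.02 = 0.88

0.88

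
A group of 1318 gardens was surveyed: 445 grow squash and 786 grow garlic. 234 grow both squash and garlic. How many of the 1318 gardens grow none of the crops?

By inclusion-exclusion,
N(≥1) = 445 + 786 − 234 = 997
None: 1318 − 997 = 321

321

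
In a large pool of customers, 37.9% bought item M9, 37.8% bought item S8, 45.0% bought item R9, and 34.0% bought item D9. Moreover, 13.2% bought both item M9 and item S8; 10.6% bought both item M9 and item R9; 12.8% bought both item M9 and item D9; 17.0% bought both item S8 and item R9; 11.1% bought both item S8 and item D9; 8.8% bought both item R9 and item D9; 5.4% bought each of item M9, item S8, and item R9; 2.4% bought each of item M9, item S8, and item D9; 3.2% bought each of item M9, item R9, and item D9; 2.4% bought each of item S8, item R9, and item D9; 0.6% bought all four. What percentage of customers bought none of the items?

P(≥1) = 37.9 + 37.8 + 45.0 + 34.0 − 13.2 − 10.6 − 12.8 − 17.0 − 11.1 − 8.8 + 5.4 + 2.4 + 3.2 + 2.4 − 0.6 = 94.0%
P(none) = 100% − 94.0% = 6.0%

6.0%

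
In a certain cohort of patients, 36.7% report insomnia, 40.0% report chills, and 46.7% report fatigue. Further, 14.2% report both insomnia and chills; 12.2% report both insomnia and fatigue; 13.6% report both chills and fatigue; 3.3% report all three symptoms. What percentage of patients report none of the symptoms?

13.3%

By inclusion-exclusion,
P(≥1) = 36.7 + 40.0 + 46.7 − 14.2 − 12.2 − 13.6 + 3.3 = 86.7%
P(none) = 100% − 86.7% = 13.3%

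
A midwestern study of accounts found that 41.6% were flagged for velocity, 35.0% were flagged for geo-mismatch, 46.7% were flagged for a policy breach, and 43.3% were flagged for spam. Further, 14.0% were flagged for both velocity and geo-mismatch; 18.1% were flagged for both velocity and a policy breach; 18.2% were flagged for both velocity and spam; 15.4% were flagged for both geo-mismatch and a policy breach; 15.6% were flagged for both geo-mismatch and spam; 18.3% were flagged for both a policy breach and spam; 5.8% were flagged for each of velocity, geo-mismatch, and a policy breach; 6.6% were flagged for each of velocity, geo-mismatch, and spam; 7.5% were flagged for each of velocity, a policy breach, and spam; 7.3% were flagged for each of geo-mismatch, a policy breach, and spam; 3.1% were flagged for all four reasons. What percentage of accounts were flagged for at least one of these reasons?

91.1%

By inclusion–exclusion:
P(union) = 41.6 + 35.0 + 46.7 + 43.3 − 14.0 − 18.1 − 18.2 − 15.4 − 15.6 − 18.3 + 5.8 + 6.6 + 7.5 + 7.3 − 3.1 = 91.1%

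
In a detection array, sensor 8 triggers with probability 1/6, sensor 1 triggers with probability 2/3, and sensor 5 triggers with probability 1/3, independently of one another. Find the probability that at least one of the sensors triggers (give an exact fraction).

Since the events are independent, P(none) is the product of the individual non-occurrence probabilities.
P(none) = (1 − 1/6) × (1 − 2/3) × (1 − 1/3) = 5/6 × 1/3 × 2/3 = 5/27
P(at least one) = 1 − 5/27 = 22/27

22/27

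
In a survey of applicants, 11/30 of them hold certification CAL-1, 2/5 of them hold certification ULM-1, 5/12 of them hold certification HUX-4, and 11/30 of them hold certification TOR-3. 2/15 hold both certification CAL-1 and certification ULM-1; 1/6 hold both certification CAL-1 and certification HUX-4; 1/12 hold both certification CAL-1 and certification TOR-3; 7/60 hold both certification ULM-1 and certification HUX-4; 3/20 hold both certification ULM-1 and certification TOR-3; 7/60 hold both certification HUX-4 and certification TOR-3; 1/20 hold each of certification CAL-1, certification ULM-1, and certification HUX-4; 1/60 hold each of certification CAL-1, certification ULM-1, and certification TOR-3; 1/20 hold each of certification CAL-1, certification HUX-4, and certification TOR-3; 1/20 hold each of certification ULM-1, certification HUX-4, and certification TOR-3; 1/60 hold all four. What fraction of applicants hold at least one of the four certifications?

14/15

P(≥1) = 11/30 + 2/5 + 5/12 + 11/30 − 2/15 − 1/6 − 1/12 − 7/60 − 3/20 − 7/60 + 1/20 + 1/60 + 1/20 + 1/20 − 1/60 = 14/15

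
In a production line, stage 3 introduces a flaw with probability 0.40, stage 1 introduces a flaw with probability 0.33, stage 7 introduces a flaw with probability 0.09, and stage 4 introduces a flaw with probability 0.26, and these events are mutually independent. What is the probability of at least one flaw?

Independence gives P(none) = ∏(1 − pᵢ).
P(none) = (1 − 0.40) × (1 − 0.33) × (1 − 0.09) × (1 − 0.26) = 0.60 × 0.67 × 0.91 × 0.74 = 0.2707068
P(at least one) = 1 − 0.2707068 = 0.7292932

0.7292932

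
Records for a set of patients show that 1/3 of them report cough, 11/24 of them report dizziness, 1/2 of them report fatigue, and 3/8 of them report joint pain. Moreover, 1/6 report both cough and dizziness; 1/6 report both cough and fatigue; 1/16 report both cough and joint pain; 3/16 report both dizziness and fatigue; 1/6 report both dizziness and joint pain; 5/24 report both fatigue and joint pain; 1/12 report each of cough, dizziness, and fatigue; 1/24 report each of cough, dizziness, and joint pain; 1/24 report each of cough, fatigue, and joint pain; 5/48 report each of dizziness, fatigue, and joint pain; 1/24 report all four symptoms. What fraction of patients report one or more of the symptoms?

P(≥1) = 1/3 + 11/24 + 1/2 + 3/8 − 1/6 − 1/6 − 1/16 − 3/16 − 1/6 − 5/24 + 1/12 + 1/24 + 1/24 + 5/48 − 1/24 = 15/16

15/16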